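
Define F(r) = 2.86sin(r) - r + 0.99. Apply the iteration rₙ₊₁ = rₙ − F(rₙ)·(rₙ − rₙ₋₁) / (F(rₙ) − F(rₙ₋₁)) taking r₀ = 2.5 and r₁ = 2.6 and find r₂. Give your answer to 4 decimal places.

2.5598

F(2.5) = 0.201630, F(2.6) = -0.135666
r₂ = 2.600000 − (-0.135666)·(2.600000 − 2.500000) / (-0.135666 − 0.201630) = 2.600000 − (-0.013567)/(-0.337296) = 2.559778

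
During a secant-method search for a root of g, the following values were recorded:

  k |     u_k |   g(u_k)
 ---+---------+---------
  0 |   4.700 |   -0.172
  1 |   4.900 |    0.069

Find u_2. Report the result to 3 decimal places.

u_2 = 4.900 − 0.069·(4.900 − 4.700) / (0.069 − (-0.172))
   = 4.900 − (0.01380)/(0.24100) = 4.84274

4.843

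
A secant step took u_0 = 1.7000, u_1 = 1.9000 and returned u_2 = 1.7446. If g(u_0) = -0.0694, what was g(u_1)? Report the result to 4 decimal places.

0.2418

The secant line through (1.7000, -0.0694) and (1.9000, g(u_1)) crosses zero at u_2 = 1.7446.
So (1.7000, -0.0694), (1.9000, g(u_1)), (1.7446, 0) are collinear:
g(u_1) = -0.0694 · (1.9000 − 1.7446) / (1.7000 − 1.7446) = -0.0694 · (0.155400)/(-0.044600) = 0.241811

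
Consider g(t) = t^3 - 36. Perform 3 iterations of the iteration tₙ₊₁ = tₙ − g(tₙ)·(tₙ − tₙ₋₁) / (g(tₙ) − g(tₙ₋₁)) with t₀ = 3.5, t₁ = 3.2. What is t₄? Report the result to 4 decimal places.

g(3.5) = 6.875000, g(3.2) = -3.232000
t₂ = 3.200000 − (-3.232000)·(3.200000 − 3.500000) / (-3.232000 − 6.875000) = 3.200000 − (0.969600)/(-10.107000) = 3.295934
g(3.295934) = -0.195689
t₃ = 3.295934 − (-0.195689)·(3.295934 − 3.200000) / (-0.195689 − (-3.232000)) = 3.295934 − (-0.018773)/(3.036311) = 3.302116
g(3.302116) = 0.006186
t₄ = 3.302116 − 0.006186·(3.302116 − 3.295934) / (0.006186 − (-0.195689)) = 3.302116 − (0.000038)/(0.201875) = 3.301927

3.3019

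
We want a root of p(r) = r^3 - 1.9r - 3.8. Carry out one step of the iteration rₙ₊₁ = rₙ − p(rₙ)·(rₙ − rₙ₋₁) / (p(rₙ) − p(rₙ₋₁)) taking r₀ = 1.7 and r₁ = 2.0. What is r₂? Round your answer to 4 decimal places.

1.9523

p(1.7) = -2.117000, p(2.0) = 0.400000
r₂ = 2.000000 − 0.400000·(2.000000 − 1.700000) / (0.400000 − (-2.117000)) = 2.000000 − (0.120000)/(2.517000) = 1.952324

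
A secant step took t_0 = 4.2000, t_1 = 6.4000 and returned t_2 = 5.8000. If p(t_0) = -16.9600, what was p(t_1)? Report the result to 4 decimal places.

6.3600

The secant line through (4.2000, -16.9600) and (6.4000, p(t_1)) crosses zero at t_2 = 5.8000.
So (4.2000, -16.9600), (6.4000, p(t_1)), (5.8000, 0) are collinear:
p(t_1) = -16.9600 · (6.4000 − 5.8000) / (4.2000 − 5.8000) = -16.9600 · (0.600000)/(-1.600000) = 6.360000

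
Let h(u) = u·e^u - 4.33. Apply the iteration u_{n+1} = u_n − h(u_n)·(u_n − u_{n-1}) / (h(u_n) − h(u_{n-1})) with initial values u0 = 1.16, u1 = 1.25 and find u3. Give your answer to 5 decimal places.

1.24579

h(1.16) = -0.6296774, h(1.25) = 0.0329287
u2 = 1.2500000 − 0.0329287·(1.2500000 − 1.1600000) / (0.0329287 − (-0.6296774)) = 1.2500000 − (0.0029636)/(0.6626061) = 1.2455274
h(1.2455274) = -0.0020827
u3 = 1.2455274 − (-0.0020827)·(1.2455274 − 1.2500000) / (-0.0020827 − 0.0329287) = 1.2455274 − (0.0000093)/(-0.0350114) = 1.2457934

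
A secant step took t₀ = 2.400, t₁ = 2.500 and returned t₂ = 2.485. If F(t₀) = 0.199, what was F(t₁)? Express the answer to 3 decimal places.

-0.035

The secant line through (2.400, 0.199) and (2.500, F(t₁)) crosses zero at t₂ = 2.485.
So (2.400, 0.199), (2.500, F(t₁)), (2.485, 0) are collinear:
F(t₁) = 0.199 · (2.500 − 2.485) / (2.400 − 2.485) = 0.199 · (0.01500)/(-0.08500) = -0.03512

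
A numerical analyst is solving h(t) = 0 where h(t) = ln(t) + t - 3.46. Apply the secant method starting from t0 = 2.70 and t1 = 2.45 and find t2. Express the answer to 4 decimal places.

h(2.70) = 0.233252, h(2.45) = -0.113912
t2 = 2.450000 − (-0.113912)·(2.450000 − 2.700000) / (-0.113912 − 0.233252) = 2.450000 − (0.028478)/(-0.347164) = 2.532030

2.5320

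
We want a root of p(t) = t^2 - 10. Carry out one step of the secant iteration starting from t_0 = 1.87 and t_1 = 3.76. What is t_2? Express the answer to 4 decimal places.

3.0251

p(1.87) = -6.503100, p(3.76) = 4.137600
t_2 = 3.760000 − 4.137600·(3.760000 − 1.870000) / (4.137600 − (-6.503100)) = 3.760000 − (7.820064)/(10.640700) = 3.025080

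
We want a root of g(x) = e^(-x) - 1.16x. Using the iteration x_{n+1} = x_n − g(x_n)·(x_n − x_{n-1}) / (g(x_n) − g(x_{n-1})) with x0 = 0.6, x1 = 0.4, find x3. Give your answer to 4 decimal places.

0.5151

g(0.6) = -0.147188, g(0.4) = 0.206320
x2 = 0.400000 − 0.206320·(0.400000 − 0.600000) / (0.206320 − (-0.147188)) = 0.400000 − (-0.041264)/(0.353508) = 0.516727
g(0.516727) = -0.002934
x3 = 0.516727 − (-0.002934)·(0.516727 − 0.400000) / (-0.002934 − 0.206320) = 0.516727 − (-0.000342)/(-0.209254) = 0.515091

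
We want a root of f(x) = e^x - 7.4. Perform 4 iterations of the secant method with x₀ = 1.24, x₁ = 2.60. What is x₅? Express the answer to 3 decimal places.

2.001

f(1.24) = -3.94439, f(2.60) = 6.06374
x₂ = 2.60000 − 6.06374·(2.60000 − 1.24000) / (6.06374 − (-3.94439)) = 2.60000 − (8.24668)/(10.00812) = 1.77600
f(1.77600) = -1.49381
x₃ = 1.77600 − (-1.49381)·(1.77600 − 2.60000) / (-1.49381 − 6.06374) = 1.77600 − (1.23090)/(-7.55755) = 1.93887
f(1.93887) = -0.44910
x₄ = 1.93887 − (-0.44910)·(1.93887 − 1.77600) / (-0.44910 − (-1.49381)) = 1.93887 − (-0.07315)/(1.04471) = 2.00889
f(2.00889) = 0.05501
x₅ = 2.00889 − 0.05501·(2.00889 − 1.93887) / (0.05501 − (-0.44910)) = 2.00889 − (0.00385)/(0.50411) = 2.00125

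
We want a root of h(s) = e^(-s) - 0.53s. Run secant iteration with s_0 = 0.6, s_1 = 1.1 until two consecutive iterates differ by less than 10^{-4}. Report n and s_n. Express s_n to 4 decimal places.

h(0.6) = 0.230812, h(1.1) = -0.250129
s_2 = 1.100000 − (-0.250129)·(0.500000)/(-0.480941) = 0.839959;  |Δ| = 0.260041
h(0.839959) = -0.013450
s_3 = 0.839959 − (-0.013450)·(-0.260041)/(0.236679) = 0.825181;  |Δ| = 0.014777
h(0.825181) = 0.000809
s_4 = 0.825181 − 0.000809·(-0.014777)/(0.014259) = 0.826020;  |Δ| = 0.000839
h(0.826020) = -0.000003
s_5 = 0.826020 − (-0.000003)·(0.000839)/(-0.000812) = 0.826018;  |Δ| = 0.000003
|s_5 − s_4| = 0.000003 < 10^{-4}

n = 5, s_n = 0.8260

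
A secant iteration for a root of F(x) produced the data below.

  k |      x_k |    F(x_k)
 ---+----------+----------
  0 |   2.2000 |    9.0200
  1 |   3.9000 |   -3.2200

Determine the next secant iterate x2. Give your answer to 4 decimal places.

3.4528

x2 = 3.9000 − (-3.2200)·(3.9000 − 2.2000) / (-3.2200 − 9.0200)
   = 3.9000 − (-5.474000)/(-12.240000) = 3.452778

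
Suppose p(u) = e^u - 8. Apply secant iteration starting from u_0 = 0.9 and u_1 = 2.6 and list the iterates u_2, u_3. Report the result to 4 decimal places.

1.7559, 1.9991

p(0.9) = -5.540397, p(2.6) = 5.463738
u_2 = 2.600000 − 5.463738·(2.600000 − 0.900000) / (5.463738 − (-5.540397)) = 2.600000 − (9.288355)/(11.004135) = 1.755921
p(1.755921) = -2.211221
u_3 = 1.755921 − (-2.211221)·(1.755921 − 2.600000) / (-2.211221 − 5.463738) = 1.755921 − (1.866444)/(-7.674959) = 1.999108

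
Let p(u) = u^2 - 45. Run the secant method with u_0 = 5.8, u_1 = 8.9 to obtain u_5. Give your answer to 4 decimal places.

p(5.8) = -11.360000, p(8.9) = 34.210000
u_2 = 8.900000 − 34.210000·(8.900000 − 5.800000) / (34.210000 − (-11.360000)) = 8.900000 − (106.051000)/(45.570000) = 6.572789
p(6.572789) = -1.798443
u_3 = 6.572789 − (-1.798443)·(6.572789 − 8.900000) / (-1.798443 − 34.210000) = 6.572789 − (4.185357)/(-36.008443) = 6.689022
p(6.689022) = -0.256988
u_4 = 6.689022 − (-0.256988)·(6.689022 − 6.572789) / (-0.256988 − (-1.798443)) = 6.689022 − (-0.029870)/(1.541455) = 6.708400
p(6.708400) = 0.002628
u_5 = 6.708400 − 0.002628·(6.708400 − 6.689022) / (0.002628 − (-0.256988)) = 6.708400 − (0.000051)/(0.259616) = 6.708204

6.7082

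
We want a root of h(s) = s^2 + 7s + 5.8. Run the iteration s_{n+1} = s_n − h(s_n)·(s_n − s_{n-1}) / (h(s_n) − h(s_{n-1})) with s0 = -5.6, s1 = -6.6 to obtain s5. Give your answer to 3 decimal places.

-6.040

h(-5.6) = -2.04000, h(-6.6) = 3.16000
s2 = -6.60000 − 3.16000·(-6.60000 − (-5.60000)) / (3.16000 − (-2.04000)) = -6.60000 − (-3.16000)/(5.20000) = -5.99231
h(-5.99231) = -0.23840
s3 = -5.99231 − (-0.23840)·(-5.99231 − (-6.60000)) / (-0.23840 − 3.16000) = -5.99231 − (-0.14488)/(-3.39840) = -6.03494
h(-6.03494) = -0.02409
s4 = -6.03494 − (-0.02409)·(-6.03494 − (-5.99231)) / (-0.02409 − (-0.23840)) = -6.03494 − (0.00103)/(0.21431) = -6.03973
h(-6.03973) = 0.00023
s5 = -6.03973 − 0.00023·(-6.03973 − (-6.03494)) / (0.00023 − (-0.02409)) = -6.03973 − (0.00000)/(0.02432) = -6.03968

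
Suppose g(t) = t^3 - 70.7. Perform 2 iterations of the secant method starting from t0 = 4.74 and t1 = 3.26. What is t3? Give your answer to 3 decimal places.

g(4.74) = 35.79642, g(3.26) = -36.05402
t2 = 3.26000 − (-36.05402)·(3.26000 − 4.74000) / (-36.05402 − 35.79642) = 3.26000 − (53.35996)/(-71.85045) = 4.00265
g(4.00265) = -6.57257
t3 = 4.00265 − (-6.57257)·(4.00265 − 3.26000) / (-6.57257 − (-36.05402)) = 4.00265 − (-4.88114)/(29.48146) = 4.16822

4.168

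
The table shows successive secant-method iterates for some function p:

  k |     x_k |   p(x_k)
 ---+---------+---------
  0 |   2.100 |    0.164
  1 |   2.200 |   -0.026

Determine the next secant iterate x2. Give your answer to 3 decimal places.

2.186

x2 = 2.200 − (-0.026)·(2.200 − 2.100) / (-0.026 − 0.164)
   = 2.200 − (-0.00260)/(-0.19000) = 2.18632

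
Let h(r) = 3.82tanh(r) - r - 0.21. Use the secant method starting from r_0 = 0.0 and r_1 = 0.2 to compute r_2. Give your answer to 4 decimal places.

0.0758

h(0.0) = -0.210000, h(0.2) = 0.343974
r_2 = 0.200000 − 0.343974·(0.200000 − 0.000000) / (0.343974 − (-0.210000)) = 0.200000 − (0.068795)/(0.553974) = 0.075816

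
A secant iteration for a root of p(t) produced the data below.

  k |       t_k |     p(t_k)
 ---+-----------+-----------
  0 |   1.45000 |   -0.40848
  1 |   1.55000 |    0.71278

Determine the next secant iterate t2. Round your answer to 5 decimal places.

1.48643

t2 = 1.55000 − 0.71278·(1.55000 − 1.45000) / (0.71278 − (-0.40848))
   = 1.55000 − (0.0712780)/(1.1212600) = 1.4864304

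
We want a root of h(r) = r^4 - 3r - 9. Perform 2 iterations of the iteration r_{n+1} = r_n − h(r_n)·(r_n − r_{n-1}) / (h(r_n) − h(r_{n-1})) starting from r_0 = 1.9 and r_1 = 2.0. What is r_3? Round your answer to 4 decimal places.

1.9644

h(1.9) = -1.667900, h(2.0) = 1.000000
r_2 = 2.000000 − 1.000000·(2.000000 − 1.900000) / (1.000000 − (-1.667900)) = 2.000000 − (0.100000)/(2.667900) = 1.962517
h(1.962517) = -0.053698
r_3 = 1.962517 − (-0.053698)·(1.962517 − 2.000000) / (-0.053698 − 1.000000) = 1.962517 − (0.002013)/(-1.053698) = 1.964427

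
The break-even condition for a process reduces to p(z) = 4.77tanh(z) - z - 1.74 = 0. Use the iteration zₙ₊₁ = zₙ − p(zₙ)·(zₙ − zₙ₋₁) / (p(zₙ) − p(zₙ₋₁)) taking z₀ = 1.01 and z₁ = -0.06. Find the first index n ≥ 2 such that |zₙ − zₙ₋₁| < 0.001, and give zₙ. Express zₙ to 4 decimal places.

n = 6, zₙ = 0.5131

p(1.01) = 0.902685, p(-0.06) = -1.965857
z₂ = -0.060000 − (-1.965857)·(-1.070000)/(-2.868542) = 0.673288;  |Δ| = 0.733288
p(0.673288) = 0.387363
z₃ = 0.673288 − 0.387363·(0.733288)/(2.353220) = 0.552582;  |Δ| = 0.120706
p(0.552582) = 0.104117
z₄ = 0.552582 − 0.104117·(-0.120706)/(-0.283246) = 0.508212;  |Δ| = 0.044370
p(0.508212) = -0.013225
z₅ = 0.508212 − (-0.013225)·(-0.044370)/(-0.117342) = 0.513212;  |Δ| = 0.005001
p(0.513212) = 0.000347
z₆ = 0.513212 − 0.000347·(0.005001)/(0.013572) = 0.513084;  |Δ| = 0.000128
|z₆ − z₅| = 0.000128 < 0.001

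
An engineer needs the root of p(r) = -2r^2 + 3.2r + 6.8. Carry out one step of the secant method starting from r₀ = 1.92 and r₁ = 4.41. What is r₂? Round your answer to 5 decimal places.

p(1.92) = 5.5712000, p(4.41) = -17.9842000
r₂ = 4.4100000 − (-17.9842000)·(4.4100000 − 1.9200000) / (-17.9842000 − 5.5712000) = 4.4100000 − (-44.7806580)/(-23.5554000) = 2.5089218

2.50892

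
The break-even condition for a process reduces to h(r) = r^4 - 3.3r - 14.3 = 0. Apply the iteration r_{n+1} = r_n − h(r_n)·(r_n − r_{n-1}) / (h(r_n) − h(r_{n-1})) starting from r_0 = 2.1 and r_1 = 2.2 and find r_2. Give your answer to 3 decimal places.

2.149

h(2.1) = -1.78190, h(2.2) = 1.86560
r_2 = 2.20000 − 1.86560·(2.20000 − 2.10000) / (1.86560 − (-1.78190)) = 2.20000 − (0.18656)/(3.64750) = 2.14885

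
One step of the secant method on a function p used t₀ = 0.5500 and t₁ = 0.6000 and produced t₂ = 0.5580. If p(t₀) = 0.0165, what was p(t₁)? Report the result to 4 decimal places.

-0.0866

The secant line through (0.5500, 0.0165) and (0.6000, p(t₁)) crosses zero at t₂ = 0.5580.
So (0.5500, 0.0165), (0.6000, p(t₁)), (0.5580, 0) are collinear:
p(t₁) = 0.0165 · (0.6000 − 0.5580) / (0.5500 − 0.5580) = 0.0165 · (0.042000)/(-0.008000) = -0.086625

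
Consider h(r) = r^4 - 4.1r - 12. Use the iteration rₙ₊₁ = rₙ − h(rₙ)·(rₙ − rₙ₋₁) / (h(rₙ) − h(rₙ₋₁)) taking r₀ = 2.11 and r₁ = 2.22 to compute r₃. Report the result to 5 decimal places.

h(2.11) = -0.8298056, h(2.22) = 3.1871266
r₂ = 2.2200000 − 3.1871266·(2.2200000 − 2.1100000) / (3.1871266 − (-0.8298056)) = 2.2200000 − (0.3505839)/(4.0169322) = 2.1327235
h(2.1327235) = -0.0552287
r₃ = 2.1327235 − (-0.0552287)·(2.1327235 − 2.2200000) / (-0.0552287 − 3.1871266) = 2.1327235 − (0.0048202)/(-3.2423552) = 2.1342101

2.13421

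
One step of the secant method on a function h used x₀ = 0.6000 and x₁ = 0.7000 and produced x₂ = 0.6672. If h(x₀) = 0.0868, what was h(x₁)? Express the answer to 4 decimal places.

The secant line through (0.6000, 0.0868) and (0.7000, h(x₁)) crosses zero at x₂ = 0.6672.
So (0.6000, 0.0868), (0.7000, h(x₁)), (0.6672, 0) are collinear:
h(x₁) = 0.0868 · (0.7000 − 0.6672) / (0.6000 − 0.6672) = 0.0868 · (0.032800)/(-0.067200) = -0.042367

-0.0424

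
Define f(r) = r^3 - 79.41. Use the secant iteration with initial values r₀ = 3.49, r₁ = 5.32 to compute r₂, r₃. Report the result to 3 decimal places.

f(3.49) = -36.90145, f(5.32) = 71.15877
r₂ = 5.32000 − 71.15877·(5.32000 − 3.49000) / (71.15877 − (-36.90145)) = 5.32000 − (130.22055)/(108.06022) = 4.11493
f(4.11493) = -9.73353
r₃ = 4.11493 − (-9.73353)·(4.11493 − 5.32000) / (-9.73353 − 71.15877) = 4.11493 − (11.72962)/(-80.89230) = 4.25993

4.115, 4.260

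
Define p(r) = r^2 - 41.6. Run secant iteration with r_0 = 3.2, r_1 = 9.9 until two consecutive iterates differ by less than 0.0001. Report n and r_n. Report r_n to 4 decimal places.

p(3.2) = -31.360000, p(9.9) = 56.410000
r_2 = 9.900000 − 56.410000·(6.700000)/(87.770000) = 5.593893;  |Δ| = 4.306107
p(5.593893) = -10.308360
r_3 = 5.593893 − (-10.308360)·(-4.306107)/(-66.718360) = 6.259211;  |Δ| = 0.665318
p(6.259211) = -2.422281
r_4 = 6.259211 − (-2.422281)·(0.665318)/(7.886079) = 6.463569;  |Δ| = 0.204358
p(6.463569) = 0.177726
r_5 = 6.463569 − 0.177726·(0.204358)/(2.600007) = 6.449600;  |Δ| = 0.013969
p(6.449600) = -0.002660
r_6 = 6.449600 − (-0.002660)·(-0.013969)/(-0.180385) = 6.449806;  |Δ| = 0.000206
p(6.449806) = -0.000003
r_7 = 6.449806 − (-0.000003)·(0.000206)/(0.002657) = 6.449806;  |Δ| = 0.000000
|r_7 − r_6| = 0.000000 < 0.0001

n = 7, r_n = 6.4498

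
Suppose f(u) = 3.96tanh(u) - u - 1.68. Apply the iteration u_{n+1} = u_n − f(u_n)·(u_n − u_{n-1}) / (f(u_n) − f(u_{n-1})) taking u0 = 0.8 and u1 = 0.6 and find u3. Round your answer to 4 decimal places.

f(0.8) = 0.149586, f(0.6) = -0.153284
u2 = 0.600000 − (-0.153284)·(0.600000 − 0.800000) / (-0.153284 − 0.149586) = 0.600000 − (0.030657)/(-0.302869) = 0.701221
f(0.701221) = 0.015142
u3 = 0.701221 − 0.015142·(0.701221 − 0.600000) / (0.015142 − (-0.153284)) = 0.701221 − (0.001533)/(0.168426) = 0.692121

0.6921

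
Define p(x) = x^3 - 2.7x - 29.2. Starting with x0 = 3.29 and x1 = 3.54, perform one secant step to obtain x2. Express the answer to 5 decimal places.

p(3.29) = -2.4717110, p(3.54) = 5.6038640
x2 = 3.5400000 − 5.6038640·(3.5400000 − 3.2900000) / (5.6038640 − (-2.4717110)) = 3.5400000 − (1.4009660)/(8.0755750) = 3.3665181

3.36652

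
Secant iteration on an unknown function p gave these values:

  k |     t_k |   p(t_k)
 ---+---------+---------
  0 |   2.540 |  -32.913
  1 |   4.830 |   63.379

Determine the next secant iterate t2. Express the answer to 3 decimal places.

3.323

t2 = 4.830 − 63.379·(4.830 − 2.540) / (63.379 − (-32.913))
   = 4.830 − (145.13791)/(96.29200) = 3.32273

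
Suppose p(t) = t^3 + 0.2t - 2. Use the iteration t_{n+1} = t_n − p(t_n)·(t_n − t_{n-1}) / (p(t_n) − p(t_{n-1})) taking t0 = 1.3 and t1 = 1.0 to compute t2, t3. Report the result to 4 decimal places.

1.1909, 1.2100

p(1.3) = 0.457000, p(1.0) = -0.800000
t2 = 1.000000 − (-0.800000)·(1.000000 − 1.300000) / (-0.800000 − 0.457000) = 1.000000 − (0.240000)/(-1.257000) = 1.190931
p(1.190931) = -0.072697
t3 = 1.190931 − (-0.072697)·(1.190931 − 1.000000) / (-0.072697 − (-0.800000)) = 1.190931 − (-0.013880)/(0.727303) = 1.210015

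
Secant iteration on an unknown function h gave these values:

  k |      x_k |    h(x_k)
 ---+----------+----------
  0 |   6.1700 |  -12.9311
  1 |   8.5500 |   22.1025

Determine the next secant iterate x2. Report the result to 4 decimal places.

7.0485

x2 = 8.5500 − 22.1025·(8.5500 − 6.1700) / (22.1025 − (-12.9311))
   = 8.5500 − (52.603950)/(35.033600) = 7.048471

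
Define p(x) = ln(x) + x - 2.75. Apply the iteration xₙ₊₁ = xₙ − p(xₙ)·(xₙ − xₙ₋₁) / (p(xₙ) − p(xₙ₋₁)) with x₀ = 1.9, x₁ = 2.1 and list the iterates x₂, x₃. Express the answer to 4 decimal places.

p(1.9) = -0.208146, p(2.1) = 0.091937
x₂ = 2.100000 − 0.091937·(2.100000 − 1.900000) / (0.091937 − (-0.208146)) = 2.100000 − (0.018387)/(0.300083) = 2.038725
p(2.038725) = 0.001050
x₃ = 2.038725 − 0.001050·(2.038725 − 2.100000) / (0.001050 − 0.091937) = 2.038725 − (-0.000064)/(-0.090887) = 2.038017

2.0387, 2.0380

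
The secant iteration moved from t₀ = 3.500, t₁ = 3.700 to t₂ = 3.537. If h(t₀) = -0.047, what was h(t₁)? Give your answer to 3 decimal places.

0.207

The secant line through (3.500, -0.047) and (3.700, h(t₁)) crosses zero at t₂ = 3.537.
So (3.500, -0.047), (3.700, h(t₁)), (3.537, 0) are collinear:
h(t₁) = -0.047 · (3.700 − 3.537) / (3.500 − 3.537) = -0.047 · (0.16300)/(-0.03700) = 0.20705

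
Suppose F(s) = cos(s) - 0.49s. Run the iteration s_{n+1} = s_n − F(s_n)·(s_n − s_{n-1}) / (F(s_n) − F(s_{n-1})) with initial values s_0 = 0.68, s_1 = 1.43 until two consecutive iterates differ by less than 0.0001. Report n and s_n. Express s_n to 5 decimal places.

F(0.68) = 0.4443727, F(1.43) = -0.5603684
s_2 = 1.4300000 − (-0.5603684)·(0.7500000)/(-1.0047411) = 1.0117069;  |Δ| = 0.4182931
F(1.0117069) = 0.0346781
s_3 = 1.0117069 − 0.0346781·(-0.4182931)/(0.5950465) = 1.0360842;  |Δ| = 0.0243773
F(1.0360842) = 0.0019121
s_4 = 1.0360842 − 0.0019121·(0.0243773)/(-0.0327660) = 1.0375068;  |Δ| = 0.0014226
F(1.0375068) = -0.0000095
s_5 = 1.0375068 − (-0.0000095)·(0.0014226)/(-0.0019216) = 1.0374998;  |Δ| = 0.0000070
|s_5 − s_4| = 0.0000070 < 0.0001

n = 5, s_n = 1.03750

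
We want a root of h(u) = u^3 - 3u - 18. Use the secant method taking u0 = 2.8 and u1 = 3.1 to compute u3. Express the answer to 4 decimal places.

h(2.8) = -4.448000, h(3.1) = 2.491000
u2 = 3.100000 − 2.491000·(3.100000 − 2.800000) / (2.491000 − (-4.448000)) = 3.100000 − (0.747300)/(6.939000) = 2.992304
h(2.992304) = -0.184163
u3 = 2.992304 − (-0.184163)·(2.992304 − 3.100000) / (-0.184163 − 2.491000) = 2.992304 − (0.019834)/(-2.675163) = 2.999718

2.9997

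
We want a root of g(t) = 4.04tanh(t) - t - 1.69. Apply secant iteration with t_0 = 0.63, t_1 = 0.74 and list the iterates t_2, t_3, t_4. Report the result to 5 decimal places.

g(0.63) = -0.0654690, g(0.74) = 0.1117465
t_2 = 0.7400000 − 0.1117465·(0.7400000 − 0.6300000) / (0.1117465 − (-0.0654690)) = 0.7400000 − (0.0122921)/(0.1772155) = 0.6706375
g(0.6706375) = 0.0043748
t_3 = 0.6706375 − 0.0043748·(0.6706375 − 0.7400000) / (0.0043748 − 0.1117465) = 0.6706375 − (-0.0003034)/(-0.1073717) = 0.6678114
g(0.6678114) = -0.0003164
t_4 = 0.6678114 − (-0.0003164)·(0.6678114 − 0.6706375) / (-0.0003164 − 0.0043748) = 0.6678114 − (0.0000009)/(-0.0046911) = 0.6680020

0.67064, 0.66781, 0.66800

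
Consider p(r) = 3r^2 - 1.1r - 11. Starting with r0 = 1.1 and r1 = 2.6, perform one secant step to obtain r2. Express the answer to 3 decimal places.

p(1.1) = -8.58000, p(2.6) = 6.42000
r2 = 2.60000 − 6.42000·(2.60000 − 1.10000) / (6.42000 − (-8.58000)) = 2.60000 − (9.63000)/(15.00000) = 1.95800

1.958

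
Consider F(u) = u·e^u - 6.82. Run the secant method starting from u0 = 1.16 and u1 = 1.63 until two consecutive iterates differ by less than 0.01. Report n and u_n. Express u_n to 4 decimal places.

F(1.16) = -3.119677, F(1.63) = 1.499316
u2 = 1.630000 − 1.499316·(0.470000)/(4.618993) = 1.477439;  |Δ| = 0.152561
F(1.477439) = -0.346292
u3 = 1.477439 − (-0.346292)·(-0.152561)/(-1.845607) = 1.506064;  |Δ| = 0.028625
F(1.506064) = -0.029235
u4 = 1.506064 − (-0.029235)·(0.028625)/(0.317057) = 1.508703;  |Δ| = 0.002639
|u4 − u3| = 0.002639 < 0.01

n = 4, u_n = 1.5087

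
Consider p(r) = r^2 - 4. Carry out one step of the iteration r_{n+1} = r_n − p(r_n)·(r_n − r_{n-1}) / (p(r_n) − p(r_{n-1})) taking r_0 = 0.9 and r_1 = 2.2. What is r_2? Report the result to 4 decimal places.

1.9290

p(0.9) = -3.190000, p(2.2) = 0.840000
r_2 = 2.200000 − 0.840000·(2.200000 − 0.900000) / (0.840000 − (-3.190000)) = 2.200000 − (1.092000)/(4.030000) = 1.929032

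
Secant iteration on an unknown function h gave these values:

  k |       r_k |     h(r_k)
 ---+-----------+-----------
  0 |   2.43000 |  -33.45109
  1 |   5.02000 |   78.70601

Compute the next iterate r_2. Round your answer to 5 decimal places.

r_2 = 5.02000 − 78.70601·(5.02000 − 2.43000) / (78.70601 − (-33.45109))
   = 5.02000 − (203.8485659)/(112.1571000) = 3.2024729

3.20247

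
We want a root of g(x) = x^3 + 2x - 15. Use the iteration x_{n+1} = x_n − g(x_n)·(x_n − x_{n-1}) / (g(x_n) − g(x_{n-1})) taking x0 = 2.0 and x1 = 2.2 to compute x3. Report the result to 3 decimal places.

g(2.0) = -3.00000, g(2.2) = 0.04800
x2 = 2.20000 − 0.04800·(2.20000 − 2.00000) / (0.04800 − (-3.00000)) = 2.20000 − (0.00960)/(3.04800) = 2.19685
g(2.19685) = -0.00397
x3 = 2.19685 − (-0.00397)·(2.19685 − 2.20000) / (-0.00397 − 0.04800) = 2.19685 − (0.00001)/(-0.05197) = 2.19709

2.197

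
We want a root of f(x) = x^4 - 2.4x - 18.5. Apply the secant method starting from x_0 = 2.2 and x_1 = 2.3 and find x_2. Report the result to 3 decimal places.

f(2.2) = -0.35440, f(2.3) = 3.96410
x_2 = 2.30000 − 3.96410·(2.30000 − 2.20000) / (3.96410 − (-0.35440)) = 2.30000 − (0.39641)/(4.31850) = 2.20821

2.208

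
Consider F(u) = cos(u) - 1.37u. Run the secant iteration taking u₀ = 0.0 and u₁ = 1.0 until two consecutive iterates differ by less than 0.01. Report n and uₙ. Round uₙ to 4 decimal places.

F(0.0) = 1.000000, F(1.0) = -0.829698
u₂ = 1.000000 − (-0.829698)·(1.000000)/(-1.829698) = 0.546538;  |Δ| = 0.453462
F(0.546538) = 0.105571
u₃ = 0.546538 − 0.105571·(-0.453462)/(0.935269) = 0.597724;  |Δ| = 0.051186
F(0.597724) = 0.007736
u₄ = 0.597724 − 0.007736·(0.051186)/(-0.097835) = 0.601772;  |Δ| = 0.004048
|u₄ − u₃| = 0.004048 < 0.01

n = 4, uₙ = 0.6018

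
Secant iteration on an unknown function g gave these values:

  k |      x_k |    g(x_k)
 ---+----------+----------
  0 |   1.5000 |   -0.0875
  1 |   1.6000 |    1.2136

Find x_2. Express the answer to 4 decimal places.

x_2 = 1.6000 − 1.2136·(1.6000 − 1.5000) / (1.2136 − (-0.0875))
   = 1.6000 − (0.121360)/(1.301100) = 1.506725

1.5067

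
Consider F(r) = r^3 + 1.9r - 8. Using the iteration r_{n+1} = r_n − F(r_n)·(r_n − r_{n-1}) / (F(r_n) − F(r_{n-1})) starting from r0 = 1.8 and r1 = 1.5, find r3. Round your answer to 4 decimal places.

1.6874

F(1.8) = 1.252000, F(1.5) = -1.775000
r2 = 1.500000 − (-1.775000)·(1.500000 − 1.800000) / (-1.775000 − 1.252000) = 1.500000 − (0.532500)/(-3.027000) = 1.675917
F(1.675917) = -0.108616
r3 = 1.675917 − (-0.108616)·(1.675917 − 1.500000) / (-0.108616 − (-1.775000)) = 1.675917 − (-0.019107)/(1.666384) = 1.687383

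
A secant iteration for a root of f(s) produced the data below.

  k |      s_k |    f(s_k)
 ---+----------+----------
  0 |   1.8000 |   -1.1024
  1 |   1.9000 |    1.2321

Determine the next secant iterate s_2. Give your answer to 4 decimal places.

1.8472

s_2 = 1.9000 − 1.2321·(1.9000 − 1.8000) / (1.2321 − (-1.1024))
   = 1.9000 − (0.123210)/(2.334500) = 1.847222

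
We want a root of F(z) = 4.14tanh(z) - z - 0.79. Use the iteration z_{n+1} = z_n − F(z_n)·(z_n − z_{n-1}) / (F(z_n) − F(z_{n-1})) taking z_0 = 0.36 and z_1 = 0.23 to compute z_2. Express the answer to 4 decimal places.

0.2601

F(0.36) = 0.279186, F(0.23) = -0.084243
z_2 = 0.230000 − (-0.084243)·(0.230000 − 0.360000) / (-0.084243 − 0.279186) = 0.230000 − (0.010952)/(-0.363429) = 0.260134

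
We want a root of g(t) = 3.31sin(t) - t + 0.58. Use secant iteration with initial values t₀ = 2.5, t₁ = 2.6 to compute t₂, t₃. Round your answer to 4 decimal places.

2.5163, 2.5166

g(2.5) = 0.060943, g(2.6) = -0.313690
t₂ = 2.600000 − (-0.313690)·(2.600000 − 2.500000) / (-0.313690 − 0.060943) = 2.600000 − (-0.031369)/(-0.374633) = 2.516267
g(2.516267) = 0.001278
t₃ = 2.516267 − 0.001278·(2.516267 − 2.600000) / (0.001278 − (-0.313690)) = 2.516267 − (-0.000107)/(0.314968) = 2.516607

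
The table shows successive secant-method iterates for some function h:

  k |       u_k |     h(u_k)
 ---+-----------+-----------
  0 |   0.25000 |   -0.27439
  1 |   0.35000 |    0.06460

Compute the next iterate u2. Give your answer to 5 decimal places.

u2 = 0.35000 − 0.06460·(0.35000 − 0.25000) / (0.06460 − (-0.27439))
   = 0.35000 − (0.0064600)/(0.3389900) = 0.3309434

0.33094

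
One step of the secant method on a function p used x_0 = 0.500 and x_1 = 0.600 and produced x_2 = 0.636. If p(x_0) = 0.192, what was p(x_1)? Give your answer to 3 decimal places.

0.051

The secant line through (0.500, 0.192) and (0.600, p(x_1)) crosses zero at x_2 = 0.636.
So (0.500, 0.192), (0.600, p(x_1)), (0.636, 0) are collinear:
p(x_1) = 0.192 · (0.600 − 0.636) / (0.500 − 0.636) = 0.192 · (-0.03600)/(-0.13600) = 0.05082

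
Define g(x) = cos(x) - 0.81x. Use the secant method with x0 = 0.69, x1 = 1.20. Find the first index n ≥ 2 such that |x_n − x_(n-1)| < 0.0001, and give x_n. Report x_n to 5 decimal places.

n = 5, x_n = 0.83166

g(0.69) = 0.2123460, g(1.20) = -0.6096422
x2 = 1.2000000 − (-0.6096422)·(0.5100000)/(-0.8219883) = 0.8217494;  |Δ| = 0.3782506
g(0.8217494) = 0.0153241
x3 = 0.8217494 − 0.0153241·(-0.3782506)/(0.6249663) = 0.8310241;  |Δ| = 0.0092746
g(0.8310241) = 0.0009902
x4 = 0.8310241 − 0.0009902·(0.0092746)/(-0.0143338) = 0.8316648;  |Δ| = 0.0006407
g(0.8316648) = -0.0000021
x5 = 0.8316648 − (-0.0000021)·(0.0006407)/(-0.0009924) = 0.8316634;  |Δ| = 0.0000014
|x5 − x4| = 0.0000014 < 0.0001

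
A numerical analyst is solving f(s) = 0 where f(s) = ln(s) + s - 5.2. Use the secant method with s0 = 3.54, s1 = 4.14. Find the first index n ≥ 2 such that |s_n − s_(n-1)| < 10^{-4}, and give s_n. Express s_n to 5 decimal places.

n = 4, s_n = 3.85153

f(3.54) = -0.3958733, f(4.14) = 0.3606958
s2 = 4.1400000 − 0.3606958·(0.6000000)/(0.7565691) = 3.8539488;  |Δ| = 0.2860512
f(3.8539488) = 0.0030471
s3 = 3.8539488 − 0.0030471·(-0.2860512)/(-0.3576487) = 3.8515117;  |Δ| = 0.0024371
f(3.8515117) = -0.0000226
s4 = 3.8515117 − (-0.0000226)·(-0.0024371)/(-0.0030697) = 3.8515296;  |Δ| = 0.0000179
|s4 − s3| = 0.0000179 < 10^{-4}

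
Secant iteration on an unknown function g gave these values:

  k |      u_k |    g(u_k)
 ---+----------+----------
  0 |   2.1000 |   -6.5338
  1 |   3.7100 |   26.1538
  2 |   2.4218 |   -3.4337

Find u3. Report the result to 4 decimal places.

2.5713

u3 = 2.4218 − (-3.4337)·(2.4218 − 3.7100) / (-3.4337 − 26.1538)
   = 2.4218 − (4.423292)/(-29.587500) = 2.571299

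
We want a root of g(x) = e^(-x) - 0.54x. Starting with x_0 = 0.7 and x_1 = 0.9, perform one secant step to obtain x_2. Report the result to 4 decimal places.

g(0.7) = 0.118585, g(0.9) = -0.079430
x_2 = 0.900000 − (-0.079430)·(0.900000 − 0.700000) / (-0.079430 − 0.118585) = 0.900000 − (-0.015886)/(-0.198016) = 0.819774

0.8198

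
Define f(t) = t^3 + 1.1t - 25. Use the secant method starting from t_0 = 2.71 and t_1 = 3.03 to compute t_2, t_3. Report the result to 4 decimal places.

2.7919, 2.7982

f(2.71) = -2.116489, f(3.03) = 6.151127
t_2 = 3.030000 − 6.151127·(3.030000 − 2.710000) / (6.151127 − (-2.116489)) = 3.030000 − (1.968361)/(8.267616) = 2.791919
f(2.791919) = -0.166401
t_3 = 2.791919 − (-0.166401)·(2.791919 − 3.030000) / (-0.166401 − 6.151127) = 2.791919 − (0.039617)/(-6.317528) = 2.798190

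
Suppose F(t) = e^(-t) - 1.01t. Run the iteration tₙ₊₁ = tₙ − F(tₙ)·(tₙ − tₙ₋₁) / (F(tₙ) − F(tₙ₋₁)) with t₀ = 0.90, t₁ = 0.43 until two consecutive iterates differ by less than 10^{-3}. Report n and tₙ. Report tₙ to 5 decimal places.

F(0.90) = -0.5024303, F(0.43) = 0.2162091
t₂ = 0.4300000 − 0.2162091·(-0.4700000)/(0.7186394) = 0.5714037;  |Δ| = 0.1414037
F(0.5714037) = -0.0123856
t₃ = 0.5714037 − (-0.0123856)·(0.1414037)/(-0.2285947) = 0.5637423;  |Δ| = 0.0076614
F(0.5637423) = -0.0003042
t₄ = 0.5637423 − (-0.0003042)·(-0.0076614)/(0.0120813) = 0.5635493;  |Δ| = 0.0001929
|t₄ − t₃| = 0.0001929 < 10^{-3}

n = 4, tₙ = 0.56355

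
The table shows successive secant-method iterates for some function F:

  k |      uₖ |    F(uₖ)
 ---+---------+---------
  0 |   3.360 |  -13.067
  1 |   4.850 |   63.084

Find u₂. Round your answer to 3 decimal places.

3.616

u₂ = 4.850 − 63.084·(4.850 − 3.360) / (63.084 − (-13.067))
   = 4.850 − (93.99516)/(76.15100) = 3.61567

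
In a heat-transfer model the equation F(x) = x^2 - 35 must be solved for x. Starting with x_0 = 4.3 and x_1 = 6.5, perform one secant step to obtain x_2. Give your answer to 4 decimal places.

5.8287

F(4.3) = -16.510000, F(6.5) = 7.250000
x_2 = 6.500000 − 7.250000·(6.500000 − 4.300000) / (7.250000 − (-16.510000)) = 6.500000 − (15.950000)/(23.760000) = 5.828704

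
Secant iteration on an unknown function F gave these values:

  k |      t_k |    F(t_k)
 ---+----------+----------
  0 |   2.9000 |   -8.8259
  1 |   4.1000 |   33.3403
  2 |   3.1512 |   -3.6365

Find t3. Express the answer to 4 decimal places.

3.2445

t3 = 3.1512 − (-3.6365)·(3.1512 − 4.1000) / (-3.6365 − 33.3403)
   = 3.1512 − (3.450311)/(-36.976800) = 3.244510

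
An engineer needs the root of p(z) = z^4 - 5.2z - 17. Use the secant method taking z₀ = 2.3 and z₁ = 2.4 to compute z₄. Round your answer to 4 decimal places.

2.3221

p(2.3) = -0.975900, p(2.4) = 3.697600
z₂ = 2.400000 − 3.697600·(2.400000 − 2.300000) / (3.697600 − (-0.975900)) = 2.400000 − (0.369760)/(4.673500) = 2.320882
p(2.320882) = -0.054296
z₃ = 2.320882 − (-0.054296)·(2.320882 − 2.400000) / (-0.054296 − 3.697600) = 2.320882 − (0.004296)/(-3.751896) = 2.322027
p(2.322027) = -0.002952
z₄ = 2.322027 − (-0.002952)·(2.322027 − 2.320882) / (-0.002952 − (-0.054296)) = 2.322027 − (-0.000003)/(0.051344) = 2.322092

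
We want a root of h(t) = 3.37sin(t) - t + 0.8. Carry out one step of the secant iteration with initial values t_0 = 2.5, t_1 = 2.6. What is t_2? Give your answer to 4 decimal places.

2.5835

h(2.5) = 0.316851, h(2.6) = -0.062760
t_2 = 2.600000 − (-0.062760)·(2.600000 − 2.500000) / (-0.062760 − 0.316851) = 2.600000 − (-0.006276)/(-0.379612) = 2.583467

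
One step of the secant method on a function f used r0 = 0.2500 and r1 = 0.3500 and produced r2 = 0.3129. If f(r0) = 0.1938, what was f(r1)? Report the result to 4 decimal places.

The secant line through (0.2500, 0.1938) and (0.3500, f(r1)) crosses zero at r2 = 0.3129.
So (0.2500, 0.1938), (0.3500, f(r1)), (0.3129, 0) are collinear:
f(r1) = 0.1938 · (0.3500 − 0.3129) / (0.2500 − 0.3129) = 0.1938 · (0.037100)/(-0.062900) = -0.114308

-0.1143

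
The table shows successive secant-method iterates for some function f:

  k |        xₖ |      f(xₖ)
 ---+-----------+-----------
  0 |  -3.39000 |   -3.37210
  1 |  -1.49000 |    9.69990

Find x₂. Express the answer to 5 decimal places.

-2.89987

x₂ = -1.49000 − 9.69990·(-1.49000 − (-3.39000)) / (9.69990 − (-3.37210))
   = -1.49000 − (18.4298100)/(13.0720000) = -2.8998692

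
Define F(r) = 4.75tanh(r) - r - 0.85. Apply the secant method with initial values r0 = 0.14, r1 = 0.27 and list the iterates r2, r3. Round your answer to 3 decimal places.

F(0.14) = -0.32931, F(0.27) = 0.13222
r2 = 0.27000 − 0.13222·(0.27000 − 0.14000) / (0.13222 − (-0.32931)) = 0.27000 − (0.01719)/(0.46153) = 0.23276
F(0.23276) = 0.00330
r3 = 0.23276 − 0.00330·(0.23276 − 0.27000) / (0.00330 − 0.13222) = 0.23276 − (-0.00012)/(-0.12892) = 0.23180

0.233, 0.232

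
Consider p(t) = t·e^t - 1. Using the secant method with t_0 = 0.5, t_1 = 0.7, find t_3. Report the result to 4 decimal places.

p(0.5) = -0.175639, p(0.7) = 0.409627
t_2 = 0.700000 − 0.409627·(0.700000 − 0.500000) / (0.409627 − (-0.175639)) = 0.700000 − (0.081925)/(0.585266) = 0.560020
p(0.560020) = -0.019568
t_3 = 0.560020 − (-0.019568)·(0.560020 − 0.700000) / (-0.019568 − 0.409627) = 0.560020 − (0.002739)/(-0.429195) = 0.566402

0.5664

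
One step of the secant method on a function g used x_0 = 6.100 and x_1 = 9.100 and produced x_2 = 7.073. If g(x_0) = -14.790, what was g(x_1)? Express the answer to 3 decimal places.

30.811

The secant line through (6.100, -14.790) and (9.100, g(x_1)) crosses zero at x_2 = 7.073.
So (6.100, -14.790), (9.100, g(x_1)), (7.073, 0) are collinear:
g(x_1) = -14.790 · (9.100 − 7.073) / (6.100 − 7.073) = -14.790 · (2.02700)/(-0.97300) = 30.81123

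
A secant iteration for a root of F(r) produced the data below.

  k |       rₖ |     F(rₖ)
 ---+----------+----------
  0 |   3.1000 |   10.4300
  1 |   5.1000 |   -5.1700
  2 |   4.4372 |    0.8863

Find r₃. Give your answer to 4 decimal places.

r₃ = 4.4372 − 0.8863·(4.4372 − 5.1000) / (0.8863 − (-5.1700))
   = 4.4372 − (-0.587440)/(6.056300) = 4.534196

4.5342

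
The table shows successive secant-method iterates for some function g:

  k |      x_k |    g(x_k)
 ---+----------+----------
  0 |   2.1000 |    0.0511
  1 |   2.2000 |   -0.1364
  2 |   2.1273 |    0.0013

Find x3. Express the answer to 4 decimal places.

x3 = 2.1273 − 0.0013·(2.1273 − 2.2000) / (0.0013 − (-0.1364))
   = 2.1273 − (-0.000095)/(0.137700) = 2.127986

2.1280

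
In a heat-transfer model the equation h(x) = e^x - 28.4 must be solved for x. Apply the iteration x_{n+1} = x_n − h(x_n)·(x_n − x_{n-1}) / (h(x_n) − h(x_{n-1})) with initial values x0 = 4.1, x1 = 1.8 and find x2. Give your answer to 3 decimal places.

2.747

h(4.1) = 31.94029, h(1.8) = -22.35035
x2 = 1.80000 − (-22.35035)·(1.80000 − 4.10000) / (-22.35035 − 31.94029) = 1.80000 − (51.40581)/(-54.29064) = 2.74686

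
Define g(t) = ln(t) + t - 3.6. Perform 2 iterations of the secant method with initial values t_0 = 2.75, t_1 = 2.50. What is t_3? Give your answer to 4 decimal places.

2.6322

g(2.75) = 0.161601, g(2.50) = -0.183709
t_2 = 2.500000 − (-0.183709)·(2.500000 − 2.750000) / (-0.183709 − 0.161601) = 2.500000 − (0.045927)/(-0.345310) = 2.633003
g(2.633003) = 0.001128
t_3 = 2.633003 − 0.001128·(2.633003 − 2.500000) / (0.001128 − (-0.183709)) = 2.633003 − (0.000150)/(0.184837) = 2.632191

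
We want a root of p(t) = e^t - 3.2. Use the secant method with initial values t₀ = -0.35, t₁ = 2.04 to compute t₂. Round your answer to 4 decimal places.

p(-0.35) = -2.495312, p(2.04) = 4.490609
t₂ = 2.040000 − 4.490609·(2.040000 − (-0.350000)) / (4.490609 − (-2.495312)) = 2.040000 − (10.732556)/(6.985921) = 0.503688

0.5037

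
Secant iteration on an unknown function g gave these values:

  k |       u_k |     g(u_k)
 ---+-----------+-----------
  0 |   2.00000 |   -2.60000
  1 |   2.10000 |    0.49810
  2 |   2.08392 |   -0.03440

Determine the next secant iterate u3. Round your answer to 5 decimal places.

u3 = 2.08392 − (-0.03440)·(2.08392 − 2.10000) / (-0.03440 − 0.49810)
   = 2.08392 − (0.0005532)/(-0.5325000) = 2.0849588

2.08496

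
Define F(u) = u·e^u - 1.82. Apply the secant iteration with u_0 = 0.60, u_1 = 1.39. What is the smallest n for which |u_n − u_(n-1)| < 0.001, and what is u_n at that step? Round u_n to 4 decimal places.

F(0.60) = -0.726729, F(1.39) = 3.760642
u_2 = 1.390000 − 3.760642·(0.790000)/(4.487370) = 0.727940;  |Δ| = 0.662060
F(0.727940) = -0.312573
u_3 = 0.727940 − (-0.312573)·(-0.662060)/(-4.073215) = 0.778746;  |Δ| = 0.050806
F(0.778746) = -0.123316
u_4 = 0.778746 − (-0.123316)·(0.050806)/(0.189257) = 0.811850;  |Δ| = 0.033104
F(0.811850) = 0.008343
u_5 = 0.811850 − 0.008343·(0.033104)/(0.131660) = 0.809752;  |Δ| = 0.002098
F(0.809752) = -0.000203
u_6 = 0.809752 − (-0.000203)·(-0.002098)/(-0.008546) = 0.809802;  |Δ| = 0.000050
|u_6 − u_5| = 0.000050 < 0.001

n = 6, u_n = 0.8098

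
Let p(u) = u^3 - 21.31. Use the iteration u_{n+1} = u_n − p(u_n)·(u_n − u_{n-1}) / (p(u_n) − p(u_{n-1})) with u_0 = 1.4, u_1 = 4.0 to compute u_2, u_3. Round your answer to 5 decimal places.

p(1.4) = -18.5660000, p(4.0) = 42.6900000
u_2 = 4.0000000 − 42.6900000·(4.0000000 − 1.4000000) / (42.6900000 − (-18.5660000)) = 4.0000000 − (110.9940000)/(61.2560000) = 2.1880306
p(2.1880306) = -10.8348524
u_3 = 2.1880306 − (-10.8348524)·(2.1880306 − 4.0000000) / (-10.8348524 − 42.6900000) = 2.1880306 − (19.6324215)/(-53.5248524) = 2.5548213

2.18803, 2.55482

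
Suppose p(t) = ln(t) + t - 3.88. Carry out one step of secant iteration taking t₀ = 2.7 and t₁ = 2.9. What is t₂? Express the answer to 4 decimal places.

2.8376

p(2.7) = -0.186748, p(2.9) = 0.084711
t₂ = 2.900000 − 0.084711·(2.900000 − 2.700000) / (0.084711 − (-0.186748)) = 2.900000 − (0.016942)/(0.271459) = 2.837589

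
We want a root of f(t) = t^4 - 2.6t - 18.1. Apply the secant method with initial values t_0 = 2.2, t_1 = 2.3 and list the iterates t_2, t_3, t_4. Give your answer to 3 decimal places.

2.209, 2.210, 2.210

f(2.2) = -0.39440, f(2.3) = 3.90410
t_2 = 2.30000 − 3.90410·(2.30000 − 2.20000) / (3.90410 − (-0.39440)) = 2.30000 − (0.39041)/(4.29850) = 2.20918
f(2.20918) = -0.02501
t_3 = 2.20918 − (-0.02501)·(2.20918 − 2.30000) / (-0.02501 − 3.90410) = 2.20918 − (0.00227)/(-3.92911) = 2.20975
f(2.20975) = -0.00157
t_4 = 2.20975 − (-0.00157)·(2.20975 − 2.20918) / (-0.00157 − (-0.02501)) = 2.20975 − (0.00000)/(0.02344) = 2.20979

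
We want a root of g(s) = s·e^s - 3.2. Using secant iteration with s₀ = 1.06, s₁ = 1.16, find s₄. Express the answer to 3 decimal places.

1.083

g(1.06) = -0.14045, g(1.16) = 0.50032
s₂ = 1.16000 − 0.50032·(1.16000 − 1.06000) / (0.50032 − (-0.14045)) = 1.16000 − (0.05003)/(0.64077) = 1.08192
g(1.08192) = -0.00798
s₃ = 1.08192 − (-0.00798)·(1.08192 − 1.16000) / (-0.00798 − 0.50032) = 1.08192 − (0.00062)/(-0.50830) = 1.08314
g(1.08314) = -0.00044
s₄ = 1.08314 − (-0.00044)·(1.08314 − 1.08192) / (-0.00044 − (-0.00798)) = 1.08314 − (0.00000)/(0.00754) = 1.08322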